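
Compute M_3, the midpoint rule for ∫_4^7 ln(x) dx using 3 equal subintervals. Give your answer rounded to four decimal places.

Δx = (7 − 4)/3 = 1.
Midpoints: 4.5, 5.5, 6.5.
f(4.5) ≈ 1.5041, f(5.5) ≈ 1.7047, f(6.5) ≈ 1.8718.
Sum = Δx · [f(4.5) + f(5.5) + f(6.5)].
Sum ≈ 5.0806.

5.0806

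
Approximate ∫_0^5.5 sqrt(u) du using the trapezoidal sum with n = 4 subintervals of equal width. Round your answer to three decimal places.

Δu = (5.5 − 0)/4 = 1.375.
f(0) ≈ 0.000, f(1.375) ≈ 1.173, f(2.75) ≈ 1.658, f(4.125) ≈ 2.031, f(5.5) ≈ 2.345.
T_4 = (Δu/2)·[f(u_0) + 2f(u_1) + 2f(u_2) + 2f(u_3) + f(u_4)].
Sum ≈ 8.297.

8.297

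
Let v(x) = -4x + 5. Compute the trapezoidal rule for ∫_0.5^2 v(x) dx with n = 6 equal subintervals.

0

Δx = (2 − 0.5)/6 = 0.25.
v(0.5) = 3, v(0.75) = 2, v(1) = 1, v(1.25) = 0, v(1.5) = -1, v(1.75) = -2, v(2) = -3.
T_6 = (Δx/2)·[v(x_0) + 2v(x_1) + ... + 2v(x_{5}) + v(x_6)].
Sum = 0.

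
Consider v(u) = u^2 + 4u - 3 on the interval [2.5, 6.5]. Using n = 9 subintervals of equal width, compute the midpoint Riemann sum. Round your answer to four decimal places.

146.2675

Δu = (6.5 − 2.5)/9 = 4/9.
Midpoints: 49/18, 19/6, 65/18, 73/18, 4.5, 89/18, 97/18, 35/6, 113/18.
v(49/18) = 4957/324, v(19/6) = 709/36, v(65/18) = 7933/324, v(73/18) = 9613/324, v(4.5) = 35.25, v(89/18) = 13357/324, v(97/18) = 15421/324, v(35/6) = 1957/36, v(113/18) = 19933/324.
Sum = Δu · [v(49/18) + v(19/6) + v(65/18) + ...].
Sum ≈ 146.2675.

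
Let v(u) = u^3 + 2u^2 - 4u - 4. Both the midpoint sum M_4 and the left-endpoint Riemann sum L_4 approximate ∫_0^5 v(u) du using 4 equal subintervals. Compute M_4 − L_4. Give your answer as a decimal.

M_4 = 163.3984375.
L_4 = 85.078125.
M_4 − L_4 = 78.3203125.

78.3203125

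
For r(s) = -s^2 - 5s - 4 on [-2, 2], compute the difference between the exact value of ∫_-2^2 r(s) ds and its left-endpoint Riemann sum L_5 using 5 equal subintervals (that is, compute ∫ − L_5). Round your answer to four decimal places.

Exact integral: ∫_-2^2 r(s) ds ≈ -21.333333.
L_5 = -13.76.
Error ≈ -21.333333 − (-13.76) ≈ -7.5733.

-7.5733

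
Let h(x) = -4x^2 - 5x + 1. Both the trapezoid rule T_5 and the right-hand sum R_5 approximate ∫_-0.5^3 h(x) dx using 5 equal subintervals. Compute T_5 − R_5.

T_5 = -55.685.
R_5 = -74.06.
T_5 − R_5 = 18.375.

18.375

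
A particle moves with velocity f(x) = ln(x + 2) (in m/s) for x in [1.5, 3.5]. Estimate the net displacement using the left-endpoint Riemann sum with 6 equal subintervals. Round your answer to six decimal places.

Δx = (3.5 − 1.5)/6 = 1/3.
Left endpoints: 1.5, 11/6, 13/6, 2.5, 17/6, 19/6.
f(1.5) ≈ 1.252763, f(11/6) ≈ 1.343735, f(13/6) ≈ 1.427116, f(2.5) ≈ 1.504077, f(17/6) ≈ 1.575536, f(19/6) ≈ 1.642228.
Sum = Δx · [f(1.5) + f(11/6) + f(13/6) + ...].
Sum ≈ 2.915152.

2.915152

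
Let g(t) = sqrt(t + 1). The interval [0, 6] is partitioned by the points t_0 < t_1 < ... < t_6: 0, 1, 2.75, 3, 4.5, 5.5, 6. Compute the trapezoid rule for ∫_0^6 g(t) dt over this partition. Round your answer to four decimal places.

Subinterval widths: 1, 1.75, 0.25, 1.5, 1, 0.5.
g(0) ≈ 1.0000, g(1) ≈ 1.4142, g(2.75) ≈ 1.9365, g(3) ≈ 2.0000, g(4.5) ≈ 2.3452, g(5.5) ≈ 2.5495, g(6) ≈ 2.6458.
On each subinterval the trapezoid contributes (Δt_i/2)·[g(t_{i-1}) + g(t_i)].
Sum ≈ 11.6361.

11.6361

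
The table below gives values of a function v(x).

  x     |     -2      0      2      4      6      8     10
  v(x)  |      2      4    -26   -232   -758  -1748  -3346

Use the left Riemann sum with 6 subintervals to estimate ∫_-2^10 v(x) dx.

-5516

Δx = 2.
Sum = 2·[2 + 4 + (-26) + (-232) + (-758) + (-1748)] = -5516.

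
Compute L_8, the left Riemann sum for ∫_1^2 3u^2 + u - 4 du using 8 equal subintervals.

3.8828125

Δu = (2 − 1)/8 = 0.125.
Left endpoints: 1, 1.125, 1.25, 1.375, 1.5, 1.625, 1.75, 1.875.
f(1) = 0, f(1.125) = 0.921875, f(1.25) = 1.9375, f(1.375) = 3.046875, f(1.5) = 4.25, f(1.625) = 5.546875, f(1.75) = 6.9375, f(1.875) = 8.421875.
Sum = Δu · [f(1) + f(1.125) + f(1.25) + ...].
Sum = 3.8828125.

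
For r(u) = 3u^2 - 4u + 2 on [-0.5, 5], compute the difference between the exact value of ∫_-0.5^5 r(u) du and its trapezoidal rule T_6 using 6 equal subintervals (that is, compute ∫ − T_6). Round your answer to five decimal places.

-2.31076

Exact integral: ∫_-0.5^5 r(u) du = 86.625.
T_6 ≈ 88.9357639.
Error ≈ 86.625 − 88.9357639 ≈ -2.31076.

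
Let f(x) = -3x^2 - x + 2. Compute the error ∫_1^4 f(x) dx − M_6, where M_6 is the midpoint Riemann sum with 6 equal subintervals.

-0.1875

Exact integral: ∫_1^4 f(x) dx = -64.5.
M_6 = -64.3125.
Error = -64.5 − (-64.3125) = -0.1875.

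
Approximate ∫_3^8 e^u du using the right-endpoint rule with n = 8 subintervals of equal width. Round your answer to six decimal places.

3981.905946

Δu = (8 − 3)/8 = 0.625.
Right endpoints: 3.625, 4.25, 4.875, 5.5, 6.125, 6.75, 7.375, 8.
f(3.625) ≈ 37.524723, f(4.25) ≈ 70.105412, f(4.875) ≈ 130.974153, f(5.5) ≈ 244.691932, f(6.125) ≈ 457.144713, f(6.75) ≈ 854.058763, f(7.375) ≈ 1595.591830, f(8) ≈ 2980.957987.
Sum = Δu · [f(3.625) + f(4.25) + f(4.875) + ...].
Sum ≈ 3981.905946.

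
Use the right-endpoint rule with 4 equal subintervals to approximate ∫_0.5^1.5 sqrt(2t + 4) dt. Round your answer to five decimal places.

2.49749

Δt = (1.5 − 0.5)/4 = 0.25.
Right endpoints: 0.75, 1, 1.25, 1.5.
f(0.75) ≈ 2.34521, f(1) ≈ 2.44949, f(1.25) ≈ 2.54951, f(1.5) ≈ 2.64575.
Sum = Δt · [f(0.75) + f(1) + f(1.25) + f(1.5)].
Sum ≈ 2.49749.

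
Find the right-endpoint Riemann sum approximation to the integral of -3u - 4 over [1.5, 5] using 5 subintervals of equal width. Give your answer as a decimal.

Δu = (5 − 1.5)/5 = 0.7.
Right endpoints: 2.2, 2.9, 3.6, 4.3, 5.
f(2.2) = -10.6, f(2.9) = -12.7, f(3.6) = -14.8, f(4.3) = -16.9, f(5) = -19.
Sum = Δu · [f(2.2) + f(2.9) + f(3.6) + f(4.3) + f(5)].
Sum = -51.8.

-51.8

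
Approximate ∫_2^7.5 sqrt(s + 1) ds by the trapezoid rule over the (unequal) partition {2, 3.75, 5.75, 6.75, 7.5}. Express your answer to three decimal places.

Subinterval widths: 1.75, 2, 1, 0.75.
f(2) ≈ 1.732, f(3.75) ≈ 2.179, f(5.75) ≈ 2.598, f(6.75) ≈ 2.784, f(7.5) ≈ 2.915.
On each subinterval the trapezoid contributes (Δs_i/2)·[f(s_{i-1}) + f(s_i)].
Sum ≈ 13.028.

13.028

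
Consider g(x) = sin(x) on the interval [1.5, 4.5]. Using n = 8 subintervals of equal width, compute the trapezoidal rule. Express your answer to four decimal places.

0.2782

Δx = (4.5 − 1.5)/8 = 0.375.
g(1.5) ≈ 0.9975, g(1.875) ≈ 0.9541, g(2.25) ≈ 0.7781, g(2.625) ≈ 0.4939, g(3) ≈ 0.1411, g(3.375) ≈ -0.2313, g(3.75) ≈ -0.5716, g(4.125) ≈ -0.8324, g(4.5) ≈ -0.9775.
T_8 = (Δx/2)·[g(x_0) + 2g(x_1) + ... + 2g(x_{7}) + g(x_8)].
Sum ≈ 0.2782.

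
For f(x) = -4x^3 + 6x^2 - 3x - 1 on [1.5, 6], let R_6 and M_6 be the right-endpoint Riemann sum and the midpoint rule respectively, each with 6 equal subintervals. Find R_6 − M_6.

-272.7421875

R_6 = -1185.328125.
M_6 = -912.5859375.
R_6 − M_6 = -272.7421875.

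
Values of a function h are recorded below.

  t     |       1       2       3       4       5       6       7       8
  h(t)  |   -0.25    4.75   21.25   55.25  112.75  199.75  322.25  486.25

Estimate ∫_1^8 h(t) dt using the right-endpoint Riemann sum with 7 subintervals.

Δt = 1.
Sum = 1·[4.75 + 21.25 + 55.25 + 112.75 + 199.75 + 322.25 + 486.25] = 1202.25.

1202.25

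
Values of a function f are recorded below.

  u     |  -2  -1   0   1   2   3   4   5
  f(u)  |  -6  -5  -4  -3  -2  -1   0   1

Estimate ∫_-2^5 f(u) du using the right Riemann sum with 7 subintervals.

-14

Δu = 1.
Sum = 1·[(-5) + (-4) + (-3) + (-2) + (-1) + 0 + 1] = -14.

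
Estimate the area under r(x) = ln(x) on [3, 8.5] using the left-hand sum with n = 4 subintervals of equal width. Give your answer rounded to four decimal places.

Δx = (8.5 − 3)/4 = 1.375.
Left endpoints: 3, 4.375, 5.75, 7.125.
r(3) ≈ 1.0986, r(4.375) ≈ 1.4759, r(5.75) ≈ 1.7492, r(7.125) ≈ 1.9636.
Sum = Δx · [r(3) + r(4.375) + r(5.75) + r(7.125)].
Sum ≈ 8.6451.

8.6451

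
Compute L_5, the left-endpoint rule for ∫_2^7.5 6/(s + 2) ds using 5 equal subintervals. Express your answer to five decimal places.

5.69846

Δs = (7.5 − 2)/5 = 1.1.
Left endpoints: 2, 3.1, 4.2, 5.3, 6.4.
f(2) = 1.5, f(3.1) = 20/17, f(4.2) = 30/31, f(5.3) = 60/73, f(6.4) = 5/7.
Sum = Δs · [f(2) + f(3.1) + f(4.2) + f(5.3) + f(6.4)].
Sum ≈ 5.69846.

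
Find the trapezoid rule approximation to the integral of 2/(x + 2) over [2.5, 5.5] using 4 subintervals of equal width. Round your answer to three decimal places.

Δx = (5.5 − 2.5)/4 = 0.75.
f(2.5) = 4/9, f(3.25) = 8/21, f(4) = 1/3, f(4.75) = 8/27, f(5.5) = 4/15.
T_4 = (Δx/2)·[f(x_0) + 2f(x_1) + 2f(x_2) + 2f(x_3) + f(x_4)].
Sum ≈ 1.025.

1.025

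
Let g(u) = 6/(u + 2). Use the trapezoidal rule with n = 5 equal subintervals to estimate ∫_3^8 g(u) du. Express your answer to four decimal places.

4.1738

Δu = (8 − 3)/5 = 1.
g(3) = 1.2, g(4) = 1, g(5) = 6/7, g(6) = 0.75, g(7) = 2/3, g(8) = 0.6.
T_5 = (Δu/2)·[g(u_0) + 2g(u_1) + ... + 2g(u_{4}) + g(u_5)].
Sum ≈ 4.1738.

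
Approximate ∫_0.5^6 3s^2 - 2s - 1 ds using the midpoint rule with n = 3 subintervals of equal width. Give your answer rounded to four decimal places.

170.0035

Δs = (6 − 0.5)/3 = 11/6.
Midpoints: 17/12, 3.25, 61/12.
f(17/12) = 2.1875, f(3.25) = 24.1875, f(61/12) = 3185/48.
Sum = Δs · [f(17/12) + f(3.25) + f(61/12)].
Sum ≈ 170.0035.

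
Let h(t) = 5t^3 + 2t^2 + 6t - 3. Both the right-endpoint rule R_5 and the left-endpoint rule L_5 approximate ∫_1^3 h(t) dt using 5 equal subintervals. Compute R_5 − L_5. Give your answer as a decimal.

R_5 = 168.64.
L_5 = 105.44.
R_5 − L_5 = 63.2.

63.2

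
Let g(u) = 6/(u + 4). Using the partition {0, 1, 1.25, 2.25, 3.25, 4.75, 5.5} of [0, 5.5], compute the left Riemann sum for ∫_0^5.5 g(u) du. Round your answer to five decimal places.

5.65852

Subinterval widths: 1, 0.25, 1, 1, 1.5, 0.75.
Left endpoints: 0, 1, 1.25, 2.25, 3.25, 4.75.
g(0) = 1.5, g(1) = 1.2, g(1.25) = 8/7, g(2.25) = 0.96, g(3.25) = 24/29, g(4.75) = 24/35.
Sum = Σ Δu_i · g(u_i).
Sum ≈ 5.65852.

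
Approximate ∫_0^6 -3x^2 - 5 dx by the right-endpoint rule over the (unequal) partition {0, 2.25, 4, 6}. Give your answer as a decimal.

Subinterval widths: 2.25, 1.75, 2.
Right endpoints: 2.25, 4, 6.
f(2.25) = -20.1875, f(4) = -53, f(6) = -113.
Sum = Σ Δx_i · f(x_i).
Sum = -364.171875.

-364.171875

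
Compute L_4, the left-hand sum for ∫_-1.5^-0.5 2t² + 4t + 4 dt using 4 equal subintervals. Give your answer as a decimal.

Δt = (-0.5 − (-1.5))/4 = 0.25.
Left endpoints: -1.5, -1.25, -1, -0.75.
f(-1.5) = 2.5, f(-1.25) = 2.125, f(-1) = 2, f(-0.75) = 2.125.
Sum = Δt · [f(-1.5) + f(-1.25) + f(-1) + f(-0.75)].
Sum = 2.1875.

2.1875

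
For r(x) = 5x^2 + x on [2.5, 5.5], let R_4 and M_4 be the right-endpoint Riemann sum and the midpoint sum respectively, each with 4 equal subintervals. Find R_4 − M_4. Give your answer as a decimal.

48.234375

R_4 = 310.78125.
M_4 = 262.546875.
R_4 − M_4 = 48.234375.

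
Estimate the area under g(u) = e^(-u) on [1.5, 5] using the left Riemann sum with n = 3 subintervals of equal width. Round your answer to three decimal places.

0.367

Δu = (5 − 1.5)/3 = 7/6.
Left endpoints: 1.5, 8/3, 23/6.
g(1.5) ≈ 0.223, g(8/3) ≈ 0.069, g(23/6) ≈ 0.022.
Sum = Δu · [g(1.5) + g(8/3) + g(23/6)].
Sum ≈ 0.367.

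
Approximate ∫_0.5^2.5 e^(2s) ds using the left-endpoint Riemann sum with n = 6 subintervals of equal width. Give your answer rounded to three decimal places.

Δs = (2.5 − 0.5)/6 = 1/3.
Left endpoints: 0.5, 5/6, 7/6, 1.5, 11/6, 13/6.
f(0.5) ≈ 2.718, f(5/6) ≈ 5.294, f(7/6) ≈ 10.312, f(1.5) ≈ 20.086, f(11/6) ≈ 39.121, f(13/6) ≈ 76.198.
Sum = Δs · [f(0.5) + f(5/6) + f(7/6) + ...].
Sum ≈ 51.243.

51.243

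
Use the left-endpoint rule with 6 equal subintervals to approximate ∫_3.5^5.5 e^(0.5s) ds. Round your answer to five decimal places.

Δs = (5.5 − 3.5)/6 = 1/3.
Left endpoints: 3.5, 23/6, 25/6, 4.5, 29/6, 31/6.
f(3.5) ≈ 5.75460, f(23/6) ≈ 6.79826, f(25/6) ≈ 8.03119, f(4.5) ≈ 9.48774, f(29/6) ≈ 11.20844, f(31/6) ≈ 13.24120.
Sum = Δs · [f(3.5) + f(23/6) + f(25/6) + ...].
Sum ≈ 18.17381.

18.17381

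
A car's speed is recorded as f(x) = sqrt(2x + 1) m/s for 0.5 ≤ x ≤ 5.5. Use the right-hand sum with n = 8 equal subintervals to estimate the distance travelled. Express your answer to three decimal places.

Δx = (5.5 − 0.5)/8 = 0.625.
Right endpoints: 1.125, 1.75, 2.375, 3, 3.625, 4.25, 4.875, 5.5.
f(1.125) ≈ 1.803, f(1.75) ≈ 2.121, f(2.375) ≈ 2.398, f(3) ≈ 2.646, f(3.625) ≈ 2.872, f(4.25) ≈ 3.082, f(4.875) ≈ 3.279, f(5.5) ≈ 3.464.
Sum = Δx · [f(1.125) + f(1.75) + f(2.375) + ...].
Sum ≈ 13.541.

13.541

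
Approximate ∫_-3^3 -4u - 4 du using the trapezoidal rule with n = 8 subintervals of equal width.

Δu = (3 − (-3))/8 = 0.75.
f(-3) = 8, f(-2.25) = 5, f(-1.5) = 2, f(-0.75) = -1, f(0) = -4, f(0.75) = -7, f(1.5) = -10, f(2.25) = -13, f(3) = -16.
T_8 = (Δu/2)·[f(u_0) + 2f(u_1) + ... + 2f(u_{7}) + f(u_8)].
Sum = -24.

-24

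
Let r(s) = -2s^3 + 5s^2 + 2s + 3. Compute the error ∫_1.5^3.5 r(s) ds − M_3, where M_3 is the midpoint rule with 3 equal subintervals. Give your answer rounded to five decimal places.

Exact integral: ∫_1.5^3.5 r(s) ds ≈ 9.3333333.
M_3 ≈ 10.0740741.
Error ≈ 9.3333333 − 10.0740741 ≈ -0.74074.

-0.74074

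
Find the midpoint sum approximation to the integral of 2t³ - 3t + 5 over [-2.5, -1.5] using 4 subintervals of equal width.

Δt = (-1.5 − (-2.5))/4 = 0.25.
Midpoints: -2.375, -2.125, -1.875, -1.625.
f(-2.375) = -14.66796875, f(-2.125) = -7.81640625, f(-1.875) = -2.55859375, f(-1.625) = 1.29296875.
Sum = Δt · [f(-2.375) + f(-2.125) + f(-1.875) + f(-1.625)].
Sum = -5.9375.

-5.9375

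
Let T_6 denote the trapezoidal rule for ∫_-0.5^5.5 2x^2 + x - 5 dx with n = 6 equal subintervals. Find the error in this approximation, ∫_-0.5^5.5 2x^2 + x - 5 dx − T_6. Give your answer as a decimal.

-2

Exact integral: ∫_-0.5^5.5 f(x) dx = 96.
T_6 = 98.
Error = 96 − 98 = -2.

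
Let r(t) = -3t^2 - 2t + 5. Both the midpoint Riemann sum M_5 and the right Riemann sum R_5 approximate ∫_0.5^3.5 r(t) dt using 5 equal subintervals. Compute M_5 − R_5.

13.41

M_5 = -39.48.
R_5 = -52.89.
M_5 − R_5 = 13.41.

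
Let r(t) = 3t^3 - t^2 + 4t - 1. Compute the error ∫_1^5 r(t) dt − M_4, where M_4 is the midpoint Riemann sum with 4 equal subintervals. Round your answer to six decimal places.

8.666667

Exact integral: ∫_1^5 r(t) dt ≈ 470.66666667.
M_4 = 462.
Error ≈ 470.66666667 − 462 ≈ 8.666667.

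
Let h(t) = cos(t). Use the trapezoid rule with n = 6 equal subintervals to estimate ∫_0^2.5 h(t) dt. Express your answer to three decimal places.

0.590

Δt = (2.5 − 0)/6 = 5/12.
h(0) ≈ 1.000, h(5/12) ≈ 0.914, h(5/6) ≈ 0.672, h(1.25) ≈ 0.315, h(5/3) ≈ -0.096, h(25/12) ≈ -0.490, h(2.5) ≈ -0.801.
T_6 = (Δt/2)·[h(t_0) + 2h(t_1) + ... + 2h(t_{5}) + h(t_6)].
Sum ≈ 0.590.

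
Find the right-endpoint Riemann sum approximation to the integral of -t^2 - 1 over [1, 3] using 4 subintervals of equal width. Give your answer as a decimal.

-12.75

Δt = (3 − 1)/4 = 0.5.
Right endpoints: 1.5, 2, 2.5, 3.
f(1.5) = -3.25, f(2) = -5, f(2.5) = -7.25, f(3) = -10.
Sum = Δt · [f(1.5) + f(2) + f(2.5) + f(3)].
Sum = -12.75.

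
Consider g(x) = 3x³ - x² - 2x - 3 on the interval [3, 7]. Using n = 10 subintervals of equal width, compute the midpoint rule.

1580.32

Δx = (7 − 3)/10 = 0.4.
Midpoints: 3.2, 3.6, 4, 4.4, 4.8, 5.2, 5.6, 6, 6.4, 6.8.
g(3.2) = 78.664, g(3.6) = 116.808, g(4) = 165, g(4.4) = 224.392, g(4.8) = 296.136, g(5.2) = 381.384, g(5.6) = 481.288, g(6) = 597, g(6.4) = 729.672, g(6.8) = 880.456.
Sum = Δx · [g(3.2) + g(3.6) + g(4) + ...].
Sum = 1580.32.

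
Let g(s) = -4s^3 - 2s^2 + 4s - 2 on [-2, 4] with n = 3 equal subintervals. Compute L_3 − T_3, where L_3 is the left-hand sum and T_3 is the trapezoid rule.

288

L_3 = -44.
T_3 = -332.
L_3 − T_3 = 288.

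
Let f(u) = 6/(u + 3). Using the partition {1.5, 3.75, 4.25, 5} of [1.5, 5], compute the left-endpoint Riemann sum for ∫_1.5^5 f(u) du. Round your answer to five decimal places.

Subinterval widths: 2.25, 0.5, 0.75.
Left endpoints: 1.5, 3.75, 4.25.
f(1.5) = 4/3, f(3.75) = 8/9, f(4.25) = 24/29.
Sum = Σ Δu_i · f(u_i).
Sum ≈ 4.06513.

4.06513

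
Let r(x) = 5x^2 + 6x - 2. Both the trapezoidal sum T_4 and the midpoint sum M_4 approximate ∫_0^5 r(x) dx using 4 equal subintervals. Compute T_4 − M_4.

T_4 = 279.84375.
M_4 = 270.078125.
T_4 − M_4 = 9.765625.

9.765625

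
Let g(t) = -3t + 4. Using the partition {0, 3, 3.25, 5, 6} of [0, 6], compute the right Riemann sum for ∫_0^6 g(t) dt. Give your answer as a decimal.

Subinterval widths: 3, 0.25, 1.75, 1.
Right endpoints: 3, 3.25, 5, 6.
g(3) = -5, g(3.25) = -5.75, g(5) = -11, g(6) = -14.
Sum = Σ Δt_i · g(t_i).
Sum = -49.6875.

-49.6875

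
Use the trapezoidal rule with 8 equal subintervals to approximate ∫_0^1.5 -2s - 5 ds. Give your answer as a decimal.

Δs = (1.5 − 0)/8 = 0.1875.
f(0) = -5, f(0.1875) = -5.375, f(0.375) = -5.75, f(0.5625) = -6.125, f(0.75) = -6.5, f(0.9375) = -6.875, f(1.125) = -7.25, f(1.3125) = -7.625, f(1.5) = -8.
T_8 = (Δs/2)·[f(s_0) + 2f(s_1) + ... + 2f(s_{7}) + f(s_8)].
Sum = -9.75.

-9.75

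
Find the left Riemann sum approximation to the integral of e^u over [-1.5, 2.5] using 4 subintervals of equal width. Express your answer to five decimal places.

6.96007

Δu = (2.5 − (-1.5))/4 = 1.
Left endpoints: -1.5, -0.5, 0.5, 1.5.
f(-1.5) ≈ 0.22313, f(-0.5) ≈ 0.60653, f(0.5) ≈ 1.64872, f(1.5) ≈ 4.48169.
Sum = Δu · [f(-1.5) + f(-0.5) + f(0.5) + f(1.5)].
Sum ≈ 6.96007.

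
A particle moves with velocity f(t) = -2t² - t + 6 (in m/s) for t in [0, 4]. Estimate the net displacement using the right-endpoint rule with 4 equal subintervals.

-46

Δt = (4 − 0)/4 = 1.
Right endpoints: 1, 2, 3, 4.
f(1) = 3, f(2) = -4, f(3) = -15, f(4) = -30.
Sum = Δt · [f(1) + f(2) + f(3) + f(4)].
Sum = -46.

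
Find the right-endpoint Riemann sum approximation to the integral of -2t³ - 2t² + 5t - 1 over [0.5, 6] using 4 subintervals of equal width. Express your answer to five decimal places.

-1072.34961

Δt = (6 − 0.5)/4 = 1.375.
Right endpoints: 1.875, 3.25, 4.625, 6.
f(1.875) = -11.83984375, f(3.25) = -74.53125, f(4.625) = -218.51953125, f(6) = -475.
Sum = Δt · [f(1.875) + f(3.25) + f(4.625) + f(6)].
Sum ≈ -1072.34961.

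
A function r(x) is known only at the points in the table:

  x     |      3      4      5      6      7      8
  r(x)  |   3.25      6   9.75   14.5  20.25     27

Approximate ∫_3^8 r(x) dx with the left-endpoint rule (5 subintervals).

Δx = 1.
Sum = 1·[3.25 + 6 + 9.75 + 14.5 + 20.25] = 53.75.

53.75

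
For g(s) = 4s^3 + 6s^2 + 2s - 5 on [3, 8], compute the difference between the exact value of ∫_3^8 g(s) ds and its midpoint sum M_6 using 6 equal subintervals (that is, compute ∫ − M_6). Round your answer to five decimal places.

20.83333

Exact integral: ∫_3^8 g(s) ds = 5015.
M_6 ≈ 4994.1666667.
Error ≈ 5015 − 4994.1666667 ≈ 20.83333.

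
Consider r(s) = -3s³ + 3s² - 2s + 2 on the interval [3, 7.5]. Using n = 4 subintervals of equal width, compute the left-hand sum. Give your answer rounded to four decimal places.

Δs = (7.5 − 3)/4 = 1.125.
Left endpoints: 3, 4.125, 5.25, 6.375.
r(3) = -58, r(4.125) = -84875/512, r(5.25) = -359.921875, r(6.375) = -341033/512.
Sum = Δs · [r(3) + r(4.125) + r(5.25) + r(6.375)].
Sum ≈ -1405.9951.

-1405.9951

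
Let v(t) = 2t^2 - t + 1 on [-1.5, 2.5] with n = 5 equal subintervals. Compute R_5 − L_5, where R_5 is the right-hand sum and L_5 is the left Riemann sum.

3.2

R_5 = 17.12.
L_5 = 13.92.
R_5 − L_5 = 3.2.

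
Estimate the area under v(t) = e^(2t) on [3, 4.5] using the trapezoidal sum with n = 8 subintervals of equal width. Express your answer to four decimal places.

3894.8373

Δt = (4.5 − 3)/8 = 0.1875.
v(3) ≈ 403.4288, v(3.1875) ≈ 586.9854, v(3.375) ≈ 854.0588, v(3.5625) ≈ 1242.6482, v(3.75) ≈ 1808.0424, v(3.9375) ≈ 2630.6862, v(4.125) ≈ 3827.6258, v(4.3125) ≈ 5569.1627, v(4.5) ≈ 8103.0839.
T_8 = (Δt/2)·[v(t_0) + 2v(t_1) + ... + 2v(t_{7}) + v(t_8)].
Sum ≈ 3894.8373.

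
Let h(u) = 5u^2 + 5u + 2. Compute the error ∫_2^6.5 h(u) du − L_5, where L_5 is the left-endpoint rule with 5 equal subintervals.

93.15

Exact integral: ∫_2^6.5 h(u) du = 549.
L_5 = 455.85.
Error = 549 − 455.85 = 93.15.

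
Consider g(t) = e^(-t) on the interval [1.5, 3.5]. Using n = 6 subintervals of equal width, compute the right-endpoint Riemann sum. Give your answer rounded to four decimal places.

Δt = (3.5 − 1.5)/6 = 1/3.
Right endpoints: 11/6, 13/6, 2.5, 17/6, 19/6, 3.5.
g(11/6) ≈ 0.1599, g(13/6) ≈ 0.1146, g(2.5) ≈ 0.0821, g(17/6) ≈ 0.0588, g(19/6) ≈ 0.0421, g(3.5) ≈ 0.0302.
Sum = Δt · [g(11/6) + g(13/6) + g(2.5) + ...].
Sum ≈ 0.1626.

0.1626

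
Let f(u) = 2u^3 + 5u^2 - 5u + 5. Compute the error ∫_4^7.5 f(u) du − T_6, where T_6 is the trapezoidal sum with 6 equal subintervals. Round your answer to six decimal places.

-7.840567

Exact integral: ∫_4^7.5 f(u) du ≈ 1967.36458333.
T_6 ≈ 1975.20515046.
Error ≈ 1967.36458333 − 1975.20515046 ≈ -7.840567.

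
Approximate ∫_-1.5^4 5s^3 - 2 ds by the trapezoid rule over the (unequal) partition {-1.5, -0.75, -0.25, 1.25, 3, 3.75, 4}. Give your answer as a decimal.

337.73046875

Subinterval widths: 0.75, 0.5, 1.5, 1.75, 0.75, 0.25.
f(-1.5) = -18.875, f(-0.75) = -4.109375, f(-0.25) = -2.078125, f(1.25) = 7.765625, f(3) = 133, f(3.75) = 261.671875, f(4) = 318.
On each subinterval the trapezoid contributes (Δs_i/2)·[f(s_{i-1}) + f(s_i)].
Sum = 337.73046875.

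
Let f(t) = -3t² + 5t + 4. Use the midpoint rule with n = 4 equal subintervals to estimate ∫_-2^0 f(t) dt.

Δt = (0 − (-2))/4 = 0.5.
Midpoints: -1.75, -1.25, -0.75, -0.25.
f(-1.75) = -13.9375, f(-1.25) = -6.9375, f(-0.75) = -1.4375, f(-0.25) = 2.5625.
Sum = Δt · [f(-1.75) + f(-1.25) + f(-0.75) + f(-0.25)].
Sum = -9.875.

-9.875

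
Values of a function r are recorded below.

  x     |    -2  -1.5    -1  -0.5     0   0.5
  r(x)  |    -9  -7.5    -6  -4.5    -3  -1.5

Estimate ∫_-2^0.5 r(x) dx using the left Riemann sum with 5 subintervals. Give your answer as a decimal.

-15

Δx = 0.5.
Sum = 0.5·[(-9) + (-7.5) + (-6) + (-4.5) + (-3)] = -15.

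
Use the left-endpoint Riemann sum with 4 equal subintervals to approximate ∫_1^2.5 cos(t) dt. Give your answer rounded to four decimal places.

Δt = (2.5 − 1)/4 = 0.375.
Left endpoints: 1, 1.375, 1.75, 2.125.
f(1) ≈ 0.5403, f(1.375) ≈ 0.1945, f(1.75) ≈ -0.1782, f(2.125) ≈ -0.5263.
Sum = Δt · [f(1) + f(1.375) + f(1.75) + f(2.125)].
Sum ≈ 0.0114.

0.0114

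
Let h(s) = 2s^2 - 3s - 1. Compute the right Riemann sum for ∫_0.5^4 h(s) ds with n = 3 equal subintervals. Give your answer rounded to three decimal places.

29.296

Δs = (4 − 0.5)/3 = 7/6.
Right endpoints: 5/3, 17/6, 4.
h(5/3) = -4/9, h(17/6) = 59/9, h(4) = 19.
Sum = Δs · [h(5/3) + h(17/6) + h(4)].
Sum ≈ 29.296.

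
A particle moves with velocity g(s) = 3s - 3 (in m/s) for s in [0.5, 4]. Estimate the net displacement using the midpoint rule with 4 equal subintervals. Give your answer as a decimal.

Δs = (4 − 0.5)/4 = 0.875.
Midpoints: 0.9375, 1.8125, 2.6875, 3.5625.
g(0.9375) = -0.1875, g(1.8125) = 2.4375, g(2.6875) = 5.0625, g(3.5625) = 7.6875.
Sum = Δs · [g(0.9375) + g(1.8125) + g(2.6875) + g(3.5625)].
Sum = 13.125.

13.125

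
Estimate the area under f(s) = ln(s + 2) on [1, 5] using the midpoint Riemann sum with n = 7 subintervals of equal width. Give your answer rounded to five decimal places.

6.32812

Δs = (5 − 1)/7 = 4/7.
Midpoints: 9/7, 13/7, 17/7, 3, 25/7, 29/7, 33/7.
f(9/7) ≈ 1.18958, f(13/7) ≈ 1.34993, f(17/7) ≈ 1.48808, f(3) ≈ 1.60944, f(25/7) ≈ 1.71765, f(29/7) ≈ 1.81529, f(33/7) ≈ 1.90424.
Sum = Δs · [f(9/7) + f(13/7) + f(17/7) + ...].
Sum ≈ 6.32812.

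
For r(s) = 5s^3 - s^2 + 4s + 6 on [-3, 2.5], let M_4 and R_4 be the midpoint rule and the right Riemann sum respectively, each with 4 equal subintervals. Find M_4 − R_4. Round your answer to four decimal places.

-151.1909

M_4 ≈ -35.014160.
R_4 ≈ 116.176758.
M_4 − R_4 ≈ -151.1909.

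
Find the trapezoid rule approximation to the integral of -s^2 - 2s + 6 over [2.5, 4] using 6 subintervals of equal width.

Δs = (4 − 2.5)/6 = 0.25.
f(2.5) = -5.25, f(2.75) = -7.0625, f(3) = -9, f(3.25) = -11.0625, f(3.5) = -13.25, f(3.75) = -15.5625, f(4) = -18.
T_6 = (Δs/2)·[f(s_0) + 2f(s_1) + ... + 2f(s_{5}) + f(s_6)].
Sum = -16.890625.

-16.890625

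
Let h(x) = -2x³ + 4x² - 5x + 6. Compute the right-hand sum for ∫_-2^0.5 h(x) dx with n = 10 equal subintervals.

Δx = (0.5 − (-2))/10 = 0.25.
Right endpoints: -1.75, -1.5, -1.25, -1, -0.75, -0.5, -0.25, 0, 0.25, 0.5.
h(-1.75) = 37.71875, h(-1.5) = 29.25, h(-1.25) = 22.40625, h(-1) = 17, h(-0.75) = 12.84375, h(-0.5) = 9.75, h(-0.25) = 7.53125, h(0) = 6, h(0.25) = 4.96875, h(0.5) = 4.25.
Sum = Δx · [h(-1.75) + h(-1.5) + h(-1.25) + ...].
Sum = 37.9296875.

37.9296875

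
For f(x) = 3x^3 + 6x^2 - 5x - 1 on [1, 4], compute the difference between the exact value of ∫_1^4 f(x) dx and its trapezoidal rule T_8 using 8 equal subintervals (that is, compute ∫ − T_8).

Exact integral: ∫_1^4 f(x) dx = 276.75.
T_8 = 278.75390625.
Error = 276.75 − 278.75390625 = -2.00390625.

-2.00390625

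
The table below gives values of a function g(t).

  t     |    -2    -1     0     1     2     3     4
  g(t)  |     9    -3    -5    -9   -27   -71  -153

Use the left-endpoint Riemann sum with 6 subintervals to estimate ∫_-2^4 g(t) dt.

Δt = 1.
Sum = 1·[9 + (-3) + (-5) + (-9) + (-27) + (-71)] = -106.

-106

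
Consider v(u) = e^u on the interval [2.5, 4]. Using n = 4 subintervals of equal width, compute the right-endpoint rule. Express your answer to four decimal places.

Δu = (4 − 2.5)/4 = 0.375.
Right endpoints: 2.875, 3.25, 3.625, 4.
v(2.875) ≈ 17.7254, v(3.25) ≈ 25.7903, v(3.625) ≈ 37.5247, v(4) ≈ 54.5982.
Sum = Δu · [v(2.875) + v(3.25) + v(3.625) + v(4)].
Sum ≈ 50.8645.

50.8645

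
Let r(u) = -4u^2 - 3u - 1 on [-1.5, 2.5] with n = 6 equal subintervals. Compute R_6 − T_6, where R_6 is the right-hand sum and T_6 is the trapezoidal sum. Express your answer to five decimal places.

-9.33333

R_6 ≈ -45.8518519.
T_6 ≈ -36.5185185.
R_6 − T_6 ≈ -9.33333.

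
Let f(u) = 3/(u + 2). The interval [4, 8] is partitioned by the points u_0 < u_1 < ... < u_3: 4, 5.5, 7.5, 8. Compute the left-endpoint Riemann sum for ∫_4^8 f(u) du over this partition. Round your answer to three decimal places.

1.708

Subinterval widths: 1.5, 2, 0.5.
Left endpoints: 4, 5.5, 7.5.
f(4) = 0.5, f(5.5) = 0.4, f(7.5) = 6/19.
Sum = Σ Δu_i · f(u_i).
Sum ≈ 1.708.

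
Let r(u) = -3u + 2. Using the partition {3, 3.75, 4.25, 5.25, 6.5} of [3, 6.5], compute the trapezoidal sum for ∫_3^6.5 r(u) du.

-42.875

Subinterval widths: 0.75, 0.5, 1, 1.25.
r(3) = -7, r(3.75) = -9.25, r(4.25) = -10.75, r(5.25) = -13.75, r(6.5) = -17.5.
On each subinterval the trapezoid contributes (Δu_i/2)·[r(u_{i-1}) + r(u_i)].
Sum = -42.875.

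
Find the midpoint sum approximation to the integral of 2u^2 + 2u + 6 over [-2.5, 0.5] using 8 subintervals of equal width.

22.4296875

Δu = (0.5 − (-2.5))/8 = 0.375.
Midpoints: -2.3125, -1.9375, -1.5625, -1.1875, -0.8125, -0.4375, -0.0625, 0.3125.
f(-2.3125) = 12.0703125, f(-1.9375) = 9.6328125, f(-1.5625) = 7.7578125, f(-1.1875) = 6.4453125, f(-0.8125) = 5.6953125, f(-0.4375) = 5.5078125, f(-0.0625) = 5.8828125, f(0.3125) = 6.8203125.
Sum = Δu · [f(-2.3125) + f(-1.9375) + f(-1.5625) + ...].
Sum = 22.4296875.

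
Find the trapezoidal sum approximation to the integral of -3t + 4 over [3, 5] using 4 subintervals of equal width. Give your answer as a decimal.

Δt = (5 − 3)/4 = 0.5.
f(3) = -5, f(3.5) = -6.5, f(4) = -8, f(4.5) = -9.5, f(5) = -11.
T_4 = (Δt/2)·[f(t_0) + 2f(t_1) + 2f(t_2) + 2f(t_3) + f(t_4)].
Sum = -16.

-16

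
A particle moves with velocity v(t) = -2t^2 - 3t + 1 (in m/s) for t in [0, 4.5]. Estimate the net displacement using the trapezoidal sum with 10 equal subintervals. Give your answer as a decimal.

Δt = (4.5 − 0)/10 = 0.45.
v(0) = 1, v(0.45) = -0.755, v(0.9) = -3.32, v(1.35) = -6.695, v(1.8) = -10.88, v(2.25) = -15.875, v(2.7) = -21.68, v(3.15) = -28.295, v(3.6) = -35.72, v(4.05) = -43.955, v(4.5) = -53.
T_10 = (Δt/2)·[v(t_0) + 2v(t_1) + ... + 2v(t_{9}) + v(t_10)].
Sum = -86.92875.

-86.92875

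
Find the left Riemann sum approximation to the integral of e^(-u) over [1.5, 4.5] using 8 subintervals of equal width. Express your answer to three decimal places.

Δu = (4.5 − 1.5)/8 = 0.375.
Left endpoints: 1.5, 1.875, 2.25, 2.625, 3, 3.375, 3.75, 4.125.
f(1.5) ≈ 0.223, f(1.875) ≈ 0.153, f(2.25) ≈ 0.105, f(2.625) ≈ 0.072, f(3) ≈ 0.050, f(3.375) ≈ 0.034, f(3.75) ≈ 0.024, f(4.125) ≈ 0.016.
Sum = Δu · [f(1.5) + f(1.875) + f(2.25) + ...].
Sum ≈ 0.254.

0.254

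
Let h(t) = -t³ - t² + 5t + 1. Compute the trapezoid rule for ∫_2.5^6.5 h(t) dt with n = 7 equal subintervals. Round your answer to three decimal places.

Δt = (6.5 − 2.5)/7 = 4/7.
h(2.5) = -8.375, h(43/14) = -60509/2744, h(51/14) = -116341/2744, h(59/14) = -193549/2744, h(67/14) = -295205/2744, h(75/14) = -424381/2744, h(83/14) = -584149/2744, h(6.5) = -283.375.
T_7 = (Δt/2)·[h(t_0) + 2h(t_1) + ... + 2h(t_{6}) + h(t_7)].
Sum ≈ -431.990.

-431.990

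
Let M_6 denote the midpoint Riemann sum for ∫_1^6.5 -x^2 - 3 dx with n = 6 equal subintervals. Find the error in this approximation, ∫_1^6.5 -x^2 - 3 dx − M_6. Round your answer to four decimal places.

-0.3851

Exact integral: ∫_1^6.5 f(x) dx ≈ -107.708333.
M_6 ≈ -107.323206.
Error ≈ -107.708333 − (-107.323206) ≈ -0.3851.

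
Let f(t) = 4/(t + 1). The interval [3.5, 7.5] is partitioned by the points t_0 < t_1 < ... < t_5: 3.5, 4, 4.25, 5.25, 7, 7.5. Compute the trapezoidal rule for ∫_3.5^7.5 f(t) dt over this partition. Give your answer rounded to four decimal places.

Subinterval widths: 0.5, 0.25, 1, 1.75, 0.5.
f(3.5) = 8/9, f(4) = 0.8, f(4.25) = 16/21, f(5.25) = 0.64, f(7) = 0.5, f(7.5) = 8/17.
On each subinterval the trapezoid contributes (Δt_i/2)·[f(t_{i-1}) + f(t_i)].
Sum ≈ 2.5586.

2.5586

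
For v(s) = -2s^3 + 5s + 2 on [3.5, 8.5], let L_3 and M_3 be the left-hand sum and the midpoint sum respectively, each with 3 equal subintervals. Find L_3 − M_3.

806.25

L_3 ≈ -1527.083333.
M_3 ≈ -2333.333333.
L_3 − M_3 = 806.25.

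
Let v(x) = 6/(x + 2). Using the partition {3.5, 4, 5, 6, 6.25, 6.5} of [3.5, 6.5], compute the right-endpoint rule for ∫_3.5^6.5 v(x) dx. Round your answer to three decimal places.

Subinterval widths: 0.5, 1, 1, 0.25, 0.25.
Right endpoints: 4, 5, 6, 6.25, 6.5.
v(4) = 1, v(5) = 6/7, v(6) = 0.75, v(6.25) = 8/11, v(6.5) = 12/17.
Sum = Σ Δx_i · v(x_i).
Sum ≈ 2.465.

2.465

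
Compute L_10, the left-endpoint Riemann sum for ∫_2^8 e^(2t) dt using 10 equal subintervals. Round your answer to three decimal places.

Δt = (8 − 2)/10 = 0.6.
Left endpoints: 2, 2.6, 3.2, 3.8, 4.4, 5, 5.6, 6.2, 6.8, 7.4.
f(2) ≈ 54.598, f(2.6) ≈ 181.272, f(3.2) ≈ 601.845, f(3.8) ≈ 1998.196, f(4.4) ≈ 6634.244, f(5) ≈ 22026.466, f(5.6) ≈ 73130.442, f(6.2) ≈ 242801.617, f(6.8) ≈ 806129.759, f(7.4) ≈ 2676445.055.
Sum = Δt · [f(2) + f(2.6) + f(3.2) + ...].
Sum ≈ 2298002.097.

2298002.097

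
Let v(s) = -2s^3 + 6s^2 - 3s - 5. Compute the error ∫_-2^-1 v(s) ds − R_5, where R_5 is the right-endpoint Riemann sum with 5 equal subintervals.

3.4

Exact integral: ∫_-2^-1 v(s) ds = 21.
R_5 = 17.6.
Error = 21 − 17.6 = 3.4.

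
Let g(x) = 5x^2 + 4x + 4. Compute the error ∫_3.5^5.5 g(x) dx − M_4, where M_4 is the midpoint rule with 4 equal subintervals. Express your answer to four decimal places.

0.2083

Exact integral: ∫_3.5^5.5 g(x) dx ≈ 249.833333.
M_4 = 249.625.
Error ≈ 249.833333 − 249.625 ≈ 0.2083.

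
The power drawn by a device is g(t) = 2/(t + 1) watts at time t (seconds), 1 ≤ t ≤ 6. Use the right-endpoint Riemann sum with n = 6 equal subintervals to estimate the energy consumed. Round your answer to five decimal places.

Δt = (6 − 1)/6 = 5/6.
Right endpoints: 11/6, 8/3, 3.5, 13/3, 31/6, 6.
g(11/6) = 12/17, g(8/3) = 6/11, g(3.5) = 4/9, g(13/3) = 0.375, g(31/6) = 12/37, g(6) = 2/7.
Sum = Δt · [g(11/6) + g(8/3) + g(3.5) + ...].
Sum ≈ 2.23402.

2.23402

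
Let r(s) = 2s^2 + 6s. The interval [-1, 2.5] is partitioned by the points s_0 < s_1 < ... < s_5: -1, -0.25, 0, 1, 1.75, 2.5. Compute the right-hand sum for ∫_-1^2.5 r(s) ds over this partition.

40.0625

Subinterval widths: 0.75, 0.25, 1, 0.75, 0.75.
Right endpoints: -0.25, 0, 1, 1.75, 2.5.
r(-0.25) = -1.375, r(0) = 0, r(1) = 8, r(1.75) = 16.625, r(2.5) = 27.5.
Sum = Σ Δs_i · r(s_i).
Sum = 40.0625.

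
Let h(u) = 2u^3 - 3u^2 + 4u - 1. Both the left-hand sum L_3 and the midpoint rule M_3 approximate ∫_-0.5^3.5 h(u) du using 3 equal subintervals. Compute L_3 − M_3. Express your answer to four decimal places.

-33.3333

L_3 ≈ 15.111111.
M_3 ≈ 48.444444.
L_3 − M_3 ≈ -33.3333.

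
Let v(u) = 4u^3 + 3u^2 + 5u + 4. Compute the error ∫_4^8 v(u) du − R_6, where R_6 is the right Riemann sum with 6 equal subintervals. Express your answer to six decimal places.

-674.222222

Exact integral: ∫_4^8 v(u) du = 4424.
R_6 ≈ 5098.22222222.
Error ≈ 4424 − 5098.22222222 ≈ -674.222222.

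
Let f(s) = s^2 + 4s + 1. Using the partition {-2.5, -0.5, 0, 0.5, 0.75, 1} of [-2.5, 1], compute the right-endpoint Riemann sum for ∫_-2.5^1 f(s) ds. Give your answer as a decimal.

3.265625

Subinterval widths: 2, 0.5, 0.5, 0.25, 0.25.
Right endpoints: -0.5, 0, 0.5, 0.75, 1.
f(-0.5) = -0.75, f(0) = 1, f(0.5) = 3.25, f(0.75) = 4.5625, f(1) = 6.
Sum = Σ Δs_i · f(s_i).
Sum = 3.265625.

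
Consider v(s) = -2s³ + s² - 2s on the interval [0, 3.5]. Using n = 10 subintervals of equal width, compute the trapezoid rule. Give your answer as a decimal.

Δs = (3.5 − 0)/10 = 0.35.
v(0) = 0, v(0.35) = -0.66325, v(0.7) = -1.596, v(1.05) = -3.31275, v(1.4) = -6.328, v(1.75) = -11.15625, v(2.1) = -18.312, v(2.45) = -28.30975, v(2.8) = -41.664, v(3.15) = -58.88925, v(3.5) = -80.5.
T_10 = (Δs/2)·[v(s_0) + 2v(s_1) + ... + 2v(s_{9}) + v(s_10)].
Sum = -73.6684375.

-73.6684375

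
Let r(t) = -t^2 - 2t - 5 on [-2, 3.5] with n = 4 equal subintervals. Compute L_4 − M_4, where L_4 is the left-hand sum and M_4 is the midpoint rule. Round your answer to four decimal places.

10.6348

L_4 = -41.20703125.
M_4 ≈ -51.841797.
L_4 − M_4 ≈ 10.6348.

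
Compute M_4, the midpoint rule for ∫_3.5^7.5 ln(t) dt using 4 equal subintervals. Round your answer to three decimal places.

6.733

Δt = (7.5 − 3.5)/4 = 1.
Midpoints: 4, 5, 6, 7.
f(4) ≈ 1.386, f(5) ≈ 1.609, f(6) ≈ 1.792, f(7) ≈ 1.946.
Sum = Δt · [f(4) + f(5) + f(6) + f(7)].
Sum ≈ 6.733.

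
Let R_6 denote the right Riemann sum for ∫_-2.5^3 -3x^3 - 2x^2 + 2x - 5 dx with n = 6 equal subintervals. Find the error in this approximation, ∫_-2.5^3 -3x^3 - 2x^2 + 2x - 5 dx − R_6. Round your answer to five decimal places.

59.36212

Exact integral: ∫_-2.5^3 f(x) dx ≈ -84.6197917.
R_6 ≈ -143.9819155.
Error ≈ -84.6197917 − (-143.9819155) ≈ 59.36212.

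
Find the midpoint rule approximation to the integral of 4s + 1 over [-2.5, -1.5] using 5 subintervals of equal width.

Δs = (-1.5 − (-2.5))/5 = 0.2.
Midpoints: -2.4, -2.2, -2, -1.8, -1.6.
f(-2.4) = -8.6, f(-2.2) = -7.8, f(-2) = -7, f(-1.8) = -6.2, f(-1.6) = -5.4.
Sum = Δs · [f(-2.4) + f(-2.2) + f(-2) + f(-1.8) + f(-1.6)].
Sum = -7.

-7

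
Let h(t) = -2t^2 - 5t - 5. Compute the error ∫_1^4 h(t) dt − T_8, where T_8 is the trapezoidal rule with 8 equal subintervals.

0.140625

Exact integral: ∫_1^4 h(t) dt = -94.5.
T_8 = -94.640625.
Error = -94.5 − (-94.640625) = 0.140625.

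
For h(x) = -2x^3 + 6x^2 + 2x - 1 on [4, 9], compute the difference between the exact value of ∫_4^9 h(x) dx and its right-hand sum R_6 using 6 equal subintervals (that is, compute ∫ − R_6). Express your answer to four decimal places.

Exact integral: ∫_4^9 h(x) dx = -1762.5.
R_6 ≈ -2169.097222.
Error ≈ -1762.5 − (-2169.097222) ≈ 406.5972.

406.5972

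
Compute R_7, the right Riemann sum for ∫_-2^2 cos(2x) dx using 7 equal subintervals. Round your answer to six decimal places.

-0.672579

Δx = (2 − (-2))/7 = 4/7.
Right endpoints: -10/7, -6/7, -2/7, 2/7, 6/7, 10/7, 2.
f(-10/7) ≈ -0.959816, f(-6/7) ≈ -0.142998, f(-2/7) ≈ 0.841129, f(2/7) ≈ 0.841129, f(6/7) ≈ -0.142998, f(10/7) ≈ -0.959816, f(2) ≈ -0.653644.
Sum = Δx · [f(-10/7) + f(-6/7) + f(-2/7) + ...].
Sum ≈ -0.672579.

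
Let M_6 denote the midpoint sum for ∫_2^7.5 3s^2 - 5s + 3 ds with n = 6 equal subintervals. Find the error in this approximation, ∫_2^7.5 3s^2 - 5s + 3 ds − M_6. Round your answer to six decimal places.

1.155382

Exact integral: ∫_2^7.5 f(s) ds = 299.75.
M_6 ≈ 298.59461806.
Error ≈ 299.75 − 298.59461806 ≈ 1.155382.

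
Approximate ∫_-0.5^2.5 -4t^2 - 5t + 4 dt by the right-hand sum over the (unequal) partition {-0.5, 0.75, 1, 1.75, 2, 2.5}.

-38.75

Subinterval widths: 1.25, 0.25, 0.75, 0.25, 0.5.
Right endpoints: 0.75, 1, 1.75, 2, 2.5.
f(0.75) = -2, f(1) = -5, f(1.75) = -17, f(2) = -22, f(2.5) = -33.5.
Sum = Σ Δt_i · f(t_i).
Sum = -38.75.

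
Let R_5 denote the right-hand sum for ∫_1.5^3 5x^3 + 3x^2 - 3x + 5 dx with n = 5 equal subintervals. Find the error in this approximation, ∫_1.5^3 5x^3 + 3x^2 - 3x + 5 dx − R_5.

Exact integral: ∫_1.5^3 f(x) dx = 115.921875.
R_5 = 136.83.
Error = 115.921875 − 136.83 = -20.908125.

-20.908125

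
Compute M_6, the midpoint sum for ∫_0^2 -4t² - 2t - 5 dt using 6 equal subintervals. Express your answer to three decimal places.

Δt = (2 − 0)/6 = 1/3.
Midpoints: 1/6, 0.5, 5/6, 7/6, 1.5, 11/6.
f(1/6) = -49/9, f(0.5) = -7, f(5/6) = -85/9, f(7/6) = -115/9, f(1.5) = -17, f(11/6) = -199/9.
Sum = Δt · [f(1/6) + f(0.5) + f(5/6) + ...].
Sum ≈ -24.593.

-24.593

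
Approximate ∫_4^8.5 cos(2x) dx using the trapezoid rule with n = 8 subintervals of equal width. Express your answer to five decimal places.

Δx = (8.5 − 4)/8 = 0.5625.
f(4) ≈ -0.14550, f(4.5625) ≈ -0.95540, f(5.125) ≈ -0.67839, f(5.6875) ≈ 0.37039, f(6.25) ≈ 0.99780, f(6.8125) ≈ 0.49007, f(7.375) ≈ -0.57519, f(7.9375) ≈ -0.98608, f(8.5) ≈ -0.27516.
T_8 = (Δx/2)·[f(x_0) + 2f(x_1) + ... + 2f(x_{7}) + f(x_8)].
Sum ≈ -0.87027.

-0.87027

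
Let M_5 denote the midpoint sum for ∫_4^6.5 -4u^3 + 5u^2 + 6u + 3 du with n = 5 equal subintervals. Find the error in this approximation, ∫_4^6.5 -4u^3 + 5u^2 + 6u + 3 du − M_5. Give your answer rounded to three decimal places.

Exact integral: ∫_4^6.5 f(u) du ≈ -1091.77083.
M_5 = -1088.75.
Error ≈ -1091.77083 − (-1088.75) ≈ -3.021.

-3.021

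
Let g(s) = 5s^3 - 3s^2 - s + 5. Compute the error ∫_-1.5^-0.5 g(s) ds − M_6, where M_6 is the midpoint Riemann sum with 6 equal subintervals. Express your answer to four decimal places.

Exact integral: ∫_-1.5^-0.5 g(s) ds = -3.5.
M_6 ≈ -3.458333.
Error ≈ -3.5 − (-3.458333) ≈ -0.0417.

-0.0417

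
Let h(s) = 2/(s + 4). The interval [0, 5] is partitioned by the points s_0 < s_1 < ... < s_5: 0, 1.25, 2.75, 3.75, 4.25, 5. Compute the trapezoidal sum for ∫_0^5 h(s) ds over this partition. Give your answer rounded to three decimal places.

Subinterval widths: 1.25, 1.5, 1, 0.5, 0.75.
h(0) = 0.5, h(1.25) = 8/21, h(2.75) = 8/27, h(3.75) = 8/31, h(4.25) = 8/33, h(5) = 2/9.
On each subinterval the trapezoid contributes (Δs_i/2)·[h(s_{i-1}) + h(s_i)].
Sum ≈ 1.635.

1.635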